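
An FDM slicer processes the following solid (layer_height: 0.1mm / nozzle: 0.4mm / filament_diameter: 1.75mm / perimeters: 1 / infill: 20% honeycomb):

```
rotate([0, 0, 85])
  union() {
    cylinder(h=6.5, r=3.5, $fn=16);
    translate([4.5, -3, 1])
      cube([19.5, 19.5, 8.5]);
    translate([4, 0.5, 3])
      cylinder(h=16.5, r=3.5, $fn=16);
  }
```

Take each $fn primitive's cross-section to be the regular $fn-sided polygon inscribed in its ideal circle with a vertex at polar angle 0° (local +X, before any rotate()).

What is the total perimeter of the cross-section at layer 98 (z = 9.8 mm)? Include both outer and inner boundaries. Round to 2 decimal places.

21.85 mm

At z = 9.8 mm: the cylinder does not reach this height (z outside [0, 6.5]); the cube at (4.5, -3) is not intersected at this z (z outside [1, 9.5]); the r=3.5 cylinder at (4, 0.5) contributes a regular 16-gon of circumradius 3.5 (perimeter = 2·16·3.500·sin(180°/16) = 21.85 mm); Merging all regions: only the r=3.5 cylinder at (4, 0.5) is present, so the union is just that shape — boundary = 21.85 mm; (rotated 85° about Z; rotation is an isometry so areas/perimeters/island counts are preserved). Overall, the cross-section is a single solid region. Total boundary length (outer) = 21.85 mm.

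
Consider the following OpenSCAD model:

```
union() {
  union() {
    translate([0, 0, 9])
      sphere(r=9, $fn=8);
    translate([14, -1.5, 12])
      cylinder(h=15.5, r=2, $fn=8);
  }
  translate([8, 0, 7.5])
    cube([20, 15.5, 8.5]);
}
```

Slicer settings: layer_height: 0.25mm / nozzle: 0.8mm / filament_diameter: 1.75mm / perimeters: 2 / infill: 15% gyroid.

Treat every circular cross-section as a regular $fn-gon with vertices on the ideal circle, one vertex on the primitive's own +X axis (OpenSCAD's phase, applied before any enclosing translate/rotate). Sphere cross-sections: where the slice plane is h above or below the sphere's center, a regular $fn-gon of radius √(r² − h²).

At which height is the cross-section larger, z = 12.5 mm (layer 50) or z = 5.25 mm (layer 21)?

layer 50 (z = 12.5 mm)

Layer 50 (z = 12.5): the sphere: section is a regular 8-gon, circumradius = √(r²−h²) = √(9²−3.5²) = 8.292 (area = (8/2)·8.292²·sin(360°/8) = 194.45 mm²); the cylinder at (14, -1.5): section is a regular 8-gon, circumradius r=2 (area = (8/2)·2.000²·sin(360°/8) = 11.31 mm²); Combining (union): the 2 present regions are separate (no shared area or edge), so areas and boundary lengths simply add and each stays a separate island — area = 205.77 mm²; the cube at (8, 0) is present — its section is the full 20×15.5 rectangle (area 310.00 mm²); Taking the union: the regions partially overlap — summed areas 515.77 mm² minus the doubly-counted overlap 0.71 mm² gives 515.06 mm² — area = 515.06 mm². So its area = 515.06 mm². Layer 21 (z = 5.25): the r=9 sphere contributes a regular 8-gon of circumradius √(9²−3.75²) = 8.182 (area = (8/2)·8.182²·sin(360°/8) = 189.33 mm²); the cylinder at (14, -1.5) is absent (z outside [12, 27.5]); Taking the union: only the r=9 sphere is present, so the union is just that shape — area = 189.33 mm²; the cube at (8, 0) is absent (z outside [7.5, 16]); Merging all regions: only that combined region is present, so the union is just that shape — area = 189.33 mm². So its area = 189.33 mm². Layer 50 is larger (515.06 vs 189.33 mm²).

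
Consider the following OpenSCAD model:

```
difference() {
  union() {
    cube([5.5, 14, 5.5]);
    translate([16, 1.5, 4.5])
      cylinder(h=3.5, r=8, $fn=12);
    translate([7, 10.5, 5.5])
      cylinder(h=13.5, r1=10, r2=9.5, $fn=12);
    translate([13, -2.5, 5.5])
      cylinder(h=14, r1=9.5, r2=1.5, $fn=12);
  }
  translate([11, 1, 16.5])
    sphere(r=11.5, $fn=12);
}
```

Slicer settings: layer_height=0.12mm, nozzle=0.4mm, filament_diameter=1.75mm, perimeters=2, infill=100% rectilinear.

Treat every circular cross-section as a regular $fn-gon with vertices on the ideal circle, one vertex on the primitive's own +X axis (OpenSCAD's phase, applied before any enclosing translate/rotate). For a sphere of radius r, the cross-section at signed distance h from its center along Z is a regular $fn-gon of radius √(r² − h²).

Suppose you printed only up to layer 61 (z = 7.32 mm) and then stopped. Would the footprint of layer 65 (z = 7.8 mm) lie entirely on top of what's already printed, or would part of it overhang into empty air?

entirely on top

Compare the two slices. At z = 7.32: the cube is absent (z outside [0, 5.5]); the cylinder at (16, 1.5): section is a regular 12-gon, circumradius r=8 (area = (12/2)·8.000²·sin(360°/12) = 192.00 mm²); the cone at (7, 10.5): at t=0.135 of its height the radius interpolates to r₁+(r₂−r₁)t = 9.933, giving a regular 12-gon of that circumradius (area = (12/2)·9.933²·sin(360°/12) = 295.97 mm²); the cone at (13, -2.5): at t=0.130 of its height the radius interpolates to r₁+(r₂−r₁)t = 8.460, giving a regular 12-gon of that circumradius (area = (12/2)·8.460²·sin(360°/12) = 214.71 mm²); Combining (union): the regions partially overlap — summed areas 702.68 mm² minus the doubly-counted overlap 169.55 mm² gives 533.14 mm² — area = 533.14 mm²; the r=11.5 sphere at (11, 1) contributes a regular 12-gon of circumradius √(11.5²−9.18²) = 6.927 (area = (12/2)·6.927²·sin(360°/12) = 143.93 mm²); After the difference (first − rest): starting from that combined region (533.14 mm²), the r=11.5 sphere at (11, 1) partially overlaps it — only the 141.88 mm² overlap (of its 143.93 mm²) is removed, clipping the outline — area = 391.26 mm². At z = 7.8: the cube is not intersected at this z (z outside [0, 5.5]); the cylinder at (16, 1.5): section is a regular 12-gon, circumradius r=8 (area = (12/2)·8.000²·sin(360°/12) = 192.00 mm²); the cone at (7, 10.5) (r1=10→r2=9.5) has section circumradius 9.915 here — a regular 12-gon (area = (12/2)·9.915²·sin(360°/12) = 294.91 mm²); the cone at (13, -2.5) (r1=9.5→r2=1.5) has section circumradius 8.186 here — a regular 12-gon (area = (12/2)·8.186²·sin(360°/12) = 201.02 mm²); Taking the union: the regions partially overlap — summed areas 687.93 mm² minus the doubly-counted overlap 162.77 mm² gives 525.15 mm² — area = 525.15 mm²; the r=11.5 sphere at (11, 1) contributes a regular 12-gon of circumradius √(11.5²−8.7²) = 7.521 (area = (12/2)·7.521²·sin(360°/12) = 169.68 mm²); After the difference (first − rest): starting from the result so far (525.15 mm²), the r=11.5 sphere at (11, 1) partially overlaps it — only the 164.32 mm² overlap (of its 169.68 mm²) is removed, clipping the outline — area = 360.83 mm². Checking containment: the cross-section at z = 7.8 is a subset of the cross-section at z = 7.32.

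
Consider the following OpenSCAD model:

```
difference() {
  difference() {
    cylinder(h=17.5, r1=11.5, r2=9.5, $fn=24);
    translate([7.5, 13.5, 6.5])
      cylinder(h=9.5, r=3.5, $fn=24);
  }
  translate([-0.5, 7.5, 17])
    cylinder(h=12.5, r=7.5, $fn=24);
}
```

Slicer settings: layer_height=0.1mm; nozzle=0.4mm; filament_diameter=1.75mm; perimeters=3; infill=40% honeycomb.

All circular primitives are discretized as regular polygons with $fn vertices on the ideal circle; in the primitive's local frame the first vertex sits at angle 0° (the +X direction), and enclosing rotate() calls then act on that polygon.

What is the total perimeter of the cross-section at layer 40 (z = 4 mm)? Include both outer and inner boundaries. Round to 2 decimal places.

At z = 4 mm: the cone contributes a regular 24-gon of circumradius 11.043 (interpolated between r1=11.5 and r2=9.5 at t=0.229) (perimeter = 2·24·11.043·sin(180°/24) = 69.19 mm); the cylinder at (7.5, 13.5) is not intersected at this z (z outside [6.5, 16]); Subtracting the remaining from the first: none of the subtracted shapes is present at this height, so the cone is unchanged — boundary = 69.19 mm; the cylinder at (-0.5, 7.5) is not intersected at this z (z outside [17, 29.5]); After the difference (first − rest): none of the subtracted shapes is present at this height, so the result so far is unchanged — boundary = 69.19 mm. Overall, the cross-section is a single solid region. Total boundary length (outer) = 69.19 mm.

69.19 mm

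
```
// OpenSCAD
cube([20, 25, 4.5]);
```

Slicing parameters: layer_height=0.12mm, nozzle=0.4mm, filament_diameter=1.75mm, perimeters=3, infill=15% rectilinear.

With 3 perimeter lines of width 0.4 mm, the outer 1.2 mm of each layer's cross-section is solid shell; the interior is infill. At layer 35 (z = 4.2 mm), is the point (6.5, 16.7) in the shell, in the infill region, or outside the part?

At z = 4.2 mm: the cube is present — its section is the full 20×25 rectangle. Overall, the cross-section is a single solid region. The nearest boundary edge runs (0.00, 25.00)→(0.00, 0.00); distance from the point to it = 6.50 mm. The point is inside the cross-section and 6.50 mm from the nearest boundary — more than the 1.2 mm shell width (3 × 0.4), so it's in the infill interior.

infill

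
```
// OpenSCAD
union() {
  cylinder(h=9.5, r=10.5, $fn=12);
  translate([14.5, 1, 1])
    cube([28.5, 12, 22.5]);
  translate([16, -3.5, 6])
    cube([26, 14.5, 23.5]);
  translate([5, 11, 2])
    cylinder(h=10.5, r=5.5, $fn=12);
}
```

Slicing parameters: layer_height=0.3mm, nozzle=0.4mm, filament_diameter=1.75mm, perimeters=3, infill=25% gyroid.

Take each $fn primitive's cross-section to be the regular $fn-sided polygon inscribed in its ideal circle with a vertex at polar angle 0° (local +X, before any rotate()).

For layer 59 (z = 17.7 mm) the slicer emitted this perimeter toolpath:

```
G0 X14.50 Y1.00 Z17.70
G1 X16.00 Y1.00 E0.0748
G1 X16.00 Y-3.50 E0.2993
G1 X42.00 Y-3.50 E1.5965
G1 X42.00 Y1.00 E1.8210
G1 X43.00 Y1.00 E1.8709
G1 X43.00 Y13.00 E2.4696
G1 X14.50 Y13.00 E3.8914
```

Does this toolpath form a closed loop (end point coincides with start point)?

no

Start point (G0): (14.50, 1.00). End point (last G1): the path does not return to the start — open.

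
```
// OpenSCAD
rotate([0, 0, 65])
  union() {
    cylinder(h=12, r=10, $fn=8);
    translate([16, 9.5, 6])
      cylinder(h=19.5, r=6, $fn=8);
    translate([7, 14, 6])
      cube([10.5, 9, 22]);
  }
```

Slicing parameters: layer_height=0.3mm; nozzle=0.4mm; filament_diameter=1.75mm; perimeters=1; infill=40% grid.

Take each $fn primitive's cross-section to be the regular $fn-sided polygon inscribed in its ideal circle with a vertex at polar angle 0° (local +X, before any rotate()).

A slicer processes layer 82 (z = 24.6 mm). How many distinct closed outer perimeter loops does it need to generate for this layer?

1

At z = 24.6 mm: the cylinder is not intersected at this z (z outside [0, 12]); the cylinder at (16, 9.5): section is a regular 8-gon, circumradius r=6; the cube at (7, 14) (footprint 10.5×9) is included at this height; Combining (union): the regions partially overlap (shared area 4.50 mm²), so overlapping operands fuse into one piece — 1 connected region; (whole slice rotated 65° about Z — lengths, areas and connectivity unchanged). The result has 1 disconnected region.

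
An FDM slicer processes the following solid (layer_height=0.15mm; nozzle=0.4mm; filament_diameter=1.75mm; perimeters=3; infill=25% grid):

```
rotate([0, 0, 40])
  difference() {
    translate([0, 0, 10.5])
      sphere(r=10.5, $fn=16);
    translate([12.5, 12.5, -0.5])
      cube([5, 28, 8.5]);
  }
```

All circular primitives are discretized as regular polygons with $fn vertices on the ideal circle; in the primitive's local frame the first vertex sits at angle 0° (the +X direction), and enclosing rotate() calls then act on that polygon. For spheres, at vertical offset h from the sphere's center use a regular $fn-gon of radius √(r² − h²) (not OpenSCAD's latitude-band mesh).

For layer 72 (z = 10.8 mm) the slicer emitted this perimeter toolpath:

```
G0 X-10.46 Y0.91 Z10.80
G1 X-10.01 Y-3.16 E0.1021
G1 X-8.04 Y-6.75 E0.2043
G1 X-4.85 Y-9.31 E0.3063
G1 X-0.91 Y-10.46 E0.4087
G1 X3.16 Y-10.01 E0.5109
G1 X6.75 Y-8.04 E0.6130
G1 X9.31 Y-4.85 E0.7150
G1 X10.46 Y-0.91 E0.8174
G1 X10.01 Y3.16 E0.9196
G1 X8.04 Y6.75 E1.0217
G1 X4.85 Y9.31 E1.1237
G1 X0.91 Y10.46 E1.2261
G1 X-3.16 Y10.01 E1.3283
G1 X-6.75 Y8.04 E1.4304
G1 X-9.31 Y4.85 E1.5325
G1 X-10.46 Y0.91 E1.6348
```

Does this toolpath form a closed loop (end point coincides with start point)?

yes

Start point (G0): (-10.46, 0.91). End point (last G1): the path returns to the start — closed.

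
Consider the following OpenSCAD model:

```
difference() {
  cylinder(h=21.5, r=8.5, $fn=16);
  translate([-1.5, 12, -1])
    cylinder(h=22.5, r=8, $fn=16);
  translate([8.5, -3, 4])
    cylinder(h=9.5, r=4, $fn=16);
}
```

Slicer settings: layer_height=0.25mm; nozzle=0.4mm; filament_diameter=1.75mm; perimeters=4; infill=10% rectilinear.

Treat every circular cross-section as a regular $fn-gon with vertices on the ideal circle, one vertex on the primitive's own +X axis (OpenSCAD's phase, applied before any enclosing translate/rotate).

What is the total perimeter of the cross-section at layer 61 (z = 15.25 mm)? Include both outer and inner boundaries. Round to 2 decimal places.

53.26 mm

At z = 15.25 mm: the cylinder: section is a regular 16-gon, circumradius r=8.5 (perimeter = 2·16·8.500·sin(180°/16) = 53.06 mm); the r=8 cylinder at (-1.5, 12) gives a regular 16-gon of circumradius 8 (constant along its height) (perimeter = 2·16·8.000·sin(180°/16) = 49.94 mm); the cylinder at (8.5, -3) is not intersected at this z (z outside [4, 13.5]); After the difference (first − rest): starting from the r=8.5 cylinder, the r=8 cylinder at (-1.5, 12) partially overlaps it — only the 31.42 mm² overlap (of its 195.93 mm²) is removed, clipping the outline — boundary = 53.26 mm. Overall, the cross-section is a single solid region. Total boundary length (outer) = 53.26 mm.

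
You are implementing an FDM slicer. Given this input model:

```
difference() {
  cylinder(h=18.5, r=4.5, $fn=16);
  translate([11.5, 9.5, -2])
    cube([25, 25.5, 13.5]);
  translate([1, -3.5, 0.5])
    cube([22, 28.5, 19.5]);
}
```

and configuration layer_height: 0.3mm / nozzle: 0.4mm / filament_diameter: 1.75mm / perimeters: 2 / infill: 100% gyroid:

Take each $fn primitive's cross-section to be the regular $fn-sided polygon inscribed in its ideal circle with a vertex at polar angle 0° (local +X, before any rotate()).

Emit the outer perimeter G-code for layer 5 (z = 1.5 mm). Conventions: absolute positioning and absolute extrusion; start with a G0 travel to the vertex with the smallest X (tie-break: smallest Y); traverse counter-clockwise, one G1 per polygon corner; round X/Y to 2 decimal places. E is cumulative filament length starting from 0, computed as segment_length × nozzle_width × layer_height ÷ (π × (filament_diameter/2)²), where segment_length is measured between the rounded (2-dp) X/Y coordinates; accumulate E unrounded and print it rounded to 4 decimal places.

At z = 1.5 mm: the r=4.5 cylinder contributes a regular 16-gon of circumradius 4.5; the 25×25.5 cube at (11.5, 9.5) contributes its full rectangle; the cube at (1, -3.5) (footprint 22×28.5) is included at this height; Taking the first minus the rest: starting from the r=4.5 cylinder, the 25×25.5 cube at (11.5, 9.5) misses the remaining region (no effect); the 22×28.5 cube at (1, -3.5) partially overlaps it — only the 21.35 mm² overlap (of its 627.00 mm²) is removed, clipping the outline — 1 connected region. The outline is a single polygon with 13 vertices. Extrusion per mm of travel: 0.4 × 0.3 / (π × 0.875²) = 0.049890. Accumulating E over each segment gives final E = 1.3730.

G0 X-4.50 Y0.00 Z1.50
G1 X-4.16 Y-1.72 E0.0875
G1 X-3.18 Y-3.18 E0.1752
G1 X-1.72 Y-4.16 E0.2629
G1 X0.00 Y-4.50 E0.3504
G1 X1.72 Y-4.16 E0.4379
G1 X2.71 Y-3.50 E0.4972
G1 X1.00 Y-3.50 E0.5825
G1 X1.00 Y4.30 E0.9717
G1 X0.00 Y4.50 E1.0226
G1 X-1.72 Y4.16 E1.1100
G1 X-3.18 Y3.18 E1.1978
G1 X-4.16 Y1.72 E1.2855
G1 X-4.50 Y0.00 E1.3730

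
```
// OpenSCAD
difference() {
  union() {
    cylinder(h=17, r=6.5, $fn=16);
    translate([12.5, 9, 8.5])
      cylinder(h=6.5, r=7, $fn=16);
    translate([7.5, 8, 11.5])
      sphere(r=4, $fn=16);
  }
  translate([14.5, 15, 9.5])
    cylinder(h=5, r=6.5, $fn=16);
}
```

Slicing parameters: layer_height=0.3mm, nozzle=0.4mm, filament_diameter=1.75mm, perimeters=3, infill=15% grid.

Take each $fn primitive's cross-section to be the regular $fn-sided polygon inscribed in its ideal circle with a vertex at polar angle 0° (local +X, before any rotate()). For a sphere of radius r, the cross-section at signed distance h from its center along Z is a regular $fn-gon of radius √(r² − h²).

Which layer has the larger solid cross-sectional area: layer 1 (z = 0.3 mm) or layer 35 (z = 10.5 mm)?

Layer 1 (z = 0.3): the r=6.5 cylinder gives a regular 16-gon of circumradius 6.5 (constant along its height) (area = (16/2)·6.500²·sin(360°/16) = 129.35 mm²); the cylinder at (12.5, 9) is not intersected at this z (z outside [8.5, 15]); the sphere at (7.5, 8) is absent (|z−center|=11.200 > r=4); Combining (union): only the r=6.5 cylinder is present, so the union is just that shape — area = 129.35 mm²; the cylinder at (14.5, 15) is absent (z outside [9.5, 14.5]); Subtracting the remaining from the first: none of the subtracted shapes is present at this height, so that combined region is unchanged — area = 129.35 mm². So its area = 129.35 mm². Layer 35 (z = 10.5): the r=6.5 cylinder gives a regular 16-gon of circumradius 6.5 (constant along its height) (area = (16/2)·6.500²·sin(360°/16) = 129.35 mm²); the cylinder at (12.5, 9): section is a regular 16-gon, circumradius r=7 (area = (16/2)·7.000²·sin(360°/16) = 150.01 mm²); the sphere at (7.5, 8): section is a regular 16-gon, circumradius = √(r²−h²) = √(4²−1²) = 3.873 (area = (16/2)·3.873²·sin(360°/16) = 45.92 mm²); Merging all regions: the regions partially overlap — summed areas 325.28 mm² minus the doubly-counted overlap 33.93 mm² gives 291.35 mm² — area = 291.35 mm²; the cylinder at (14.5, 15): section is a regular 16-gon, circumradius r=6.5 (area = (16/2)·6.500²·sin(360°/16) = 129.35 mm²); Taking the first minus the rest: starting from the result so far (291.35 mm²), the r=6.5 cylinder at (14.5, 15) partially overlaps it — only the 58.37 mm² overlap (of its 129.35 mm²) is removed, clipping the outline — area = 232.98 mm². So its area = 232.98 mm². Layer 35 is larger (232.98 vs 129.35 mm²).

layer 35 (z = 10.5 mm)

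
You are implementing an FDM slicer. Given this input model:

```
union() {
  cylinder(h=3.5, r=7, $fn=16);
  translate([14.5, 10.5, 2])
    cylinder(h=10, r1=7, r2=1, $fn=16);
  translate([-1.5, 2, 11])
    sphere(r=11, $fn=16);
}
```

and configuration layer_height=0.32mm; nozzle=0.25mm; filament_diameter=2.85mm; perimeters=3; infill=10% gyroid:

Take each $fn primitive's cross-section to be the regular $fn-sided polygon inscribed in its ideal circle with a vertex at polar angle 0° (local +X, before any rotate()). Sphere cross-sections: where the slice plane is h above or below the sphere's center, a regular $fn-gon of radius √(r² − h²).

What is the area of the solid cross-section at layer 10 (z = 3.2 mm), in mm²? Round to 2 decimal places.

At z = 3.2 mm: the r=7 cylinder gives a regular 16-gon of circumradius 7 (constant along its height) (area = (16/2)·7.000²·sin(360°/16) = 150.01 mm²); the cone at (14.5, 10.5) contributes a regular 16-gon of circumradius 6.280 (interpolated between r1=7 and r2=1 at t=0.120) (area = (16/2)·6.280²·sin(360°/16) = 120.74 mm²); the r=11 sphere at (-1.5, 2) contributes a regular 16-gon of circumradius √(11²−7.8²) = 7.756 (area = (16/2)·7.756²·sin(360°/16) = 184.18 mm²); Combining (union): the regions partially overlap — summed areas 454.93 mm² minus the doubly-counted overlap 129.20 mm² gives 325.73 mm² — area = 325.73 mm². Overall, the cross-section has 2 separate islands. Net area = 325.73 mm².

325.73 mm²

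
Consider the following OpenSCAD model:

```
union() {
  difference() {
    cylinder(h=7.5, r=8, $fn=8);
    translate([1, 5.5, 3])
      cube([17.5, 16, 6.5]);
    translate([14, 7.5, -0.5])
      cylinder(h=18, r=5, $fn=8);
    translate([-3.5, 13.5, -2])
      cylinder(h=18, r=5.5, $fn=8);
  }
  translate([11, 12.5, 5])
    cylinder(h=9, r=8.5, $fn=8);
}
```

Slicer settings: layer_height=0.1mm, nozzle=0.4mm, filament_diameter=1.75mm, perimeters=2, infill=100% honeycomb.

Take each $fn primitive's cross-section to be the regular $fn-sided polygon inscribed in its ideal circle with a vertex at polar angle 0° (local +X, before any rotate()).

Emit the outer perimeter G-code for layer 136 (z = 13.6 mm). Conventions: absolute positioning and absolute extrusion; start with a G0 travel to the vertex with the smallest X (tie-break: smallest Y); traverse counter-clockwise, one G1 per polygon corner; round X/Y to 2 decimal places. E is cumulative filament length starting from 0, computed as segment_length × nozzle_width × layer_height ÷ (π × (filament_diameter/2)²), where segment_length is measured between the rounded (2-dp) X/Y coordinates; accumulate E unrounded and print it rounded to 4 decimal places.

At z = 13.6 mm: the cylinder is absent (z outside [0, 7.5]); the cube at (1, 5.5) is absent (z outside [3, 9.5]); the r=5 cylinder at (14, 7.5) gives a regular 8-gon of circumradius 5 (constant along its height); the r=5.5 cylinder at (-3.5, 13.5) contributes a regular 8-gon of circumradius 5.5; After the difference (first − rest): the first operand is absent here, so nothing remains; the r=8.5 cylinder at (11, 12.5) gives a regular 8-gon of circumradius 8.5 (constant along its height); Merging all regions: only the r=8.5 cylinder at (11, 12.5) is present, so the union is just that shape — 1 connected region. The outline is a single polygon with 8 vertices. Extrusion per mm of travel: 0.4 × 0.1 / (π × 0.875²) = 0.016630. Accumulating E over each segment gives final E = 0.8655.

G0 X2.50 Y12.50 Z13.60
G1 X4.99 Y6.49 E0.1082
G1 X11.00 Y4.00 E0.2164
G1 X17.01 Y6.49 E0.3246
G1 X19.50 Y12.50 E0.4327
G1 X17.01 Y18.51 E0.5409
G1 X11.00 Y21.00 E0.6491
G1 X4.99 Y18.51 E0.7573
G1 X2.50 Y12.50 E0.8655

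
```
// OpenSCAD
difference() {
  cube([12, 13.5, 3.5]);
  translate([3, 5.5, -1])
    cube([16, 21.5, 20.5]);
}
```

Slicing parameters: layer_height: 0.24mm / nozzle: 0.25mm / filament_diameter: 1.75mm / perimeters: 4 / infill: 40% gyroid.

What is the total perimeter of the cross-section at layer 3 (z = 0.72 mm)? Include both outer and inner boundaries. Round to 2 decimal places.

51.00 mm

At z = 0.72 mm: the 12×13.5 cube contributes its full rectangle (perimeter 51.00 mm); the cube at (3, 5.5) is present — its section is the full 16×21.5 rectangle (perimeter 75.00 mm); Taking the first minus the rest: starting from the 12×13.5 cube, the 16×21.5 cube at (3, 5.5) partially overlaps it — only the 72.00 mm² overlap (of its 344.00 mm²) is removed, clipping the outline — boundary = 51.00 mm. Overall, the cross-section is a single solid region. Total boundary length (outer) = 51.00 mm.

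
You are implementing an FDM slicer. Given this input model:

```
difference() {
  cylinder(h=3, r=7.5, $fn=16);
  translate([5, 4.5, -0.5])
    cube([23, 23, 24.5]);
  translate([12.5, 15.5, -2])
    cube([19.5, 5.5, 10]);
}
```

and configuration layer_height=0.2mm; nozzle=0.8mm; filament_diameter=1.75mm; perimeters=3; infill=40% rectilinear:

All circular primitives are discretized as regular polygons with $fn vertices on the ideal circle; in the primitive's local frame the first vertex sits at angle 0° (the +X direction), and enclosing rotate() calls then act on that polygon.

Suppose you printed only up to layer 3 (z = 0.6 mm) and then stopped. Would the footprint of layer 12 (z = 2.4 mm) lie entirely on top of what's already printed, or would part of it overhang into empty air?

entirely on top

Compare the two slices. At z = 0.6: the cylinder: section is a regular 16-gon, circumradius r=7.5 (area = (16/2)·7.500²·sin(360°/16) = 172.21 mm²); the cube at (5, 4.5) is present — its section is the full 23×23 rectangle (area 529.00 mm²); the cube at (12.5, 15.5) is present — its section is the full 19.5×5.5 rectangle (area 107.25 mm²); Taking the first minus the rest: starting from the r=7.5 cylinder (172.21 mm²), the 23×23 cube at (5, 4.5) partially overlaps it — only the 0.49 mm² overlap (of its 529.00 mm²) is removed, clipping the outline; the 19.5×5.5 cube at (12.5, 15.5) misses the remaining region (no effect) — area = 171.72 mm². At z = 2.4: the r=7.5 cylinder contributes a regular 16-gon of circumradius 7.5 (area = (16/2)·7.500²·sin(360°/16) = 172.21 mm²); the 23×23 cube at (5, 4.5) contributes its full rectangle (area 529.00 mm²); the 19.5×5.5 cube at (12.5, 15.5) contributes its full rectangle (area 107.25 mm²); After the difference (first − rest): starting from the r=7.5 cylinder (172.21 mm²), the 23×23 cube at (5, 4.5) partially overlaps it — only the 0.49 mm² overlap (of its 529.00 mm²) is removed, clipping the outline; the 19.5×5.5 cube at (12.5, 15.5) misses the remaining region (no effect) — area = 171.72 mm². Checking containment: the cross-section at z = 2.4 is a subset of the cross-section at z = 0.6.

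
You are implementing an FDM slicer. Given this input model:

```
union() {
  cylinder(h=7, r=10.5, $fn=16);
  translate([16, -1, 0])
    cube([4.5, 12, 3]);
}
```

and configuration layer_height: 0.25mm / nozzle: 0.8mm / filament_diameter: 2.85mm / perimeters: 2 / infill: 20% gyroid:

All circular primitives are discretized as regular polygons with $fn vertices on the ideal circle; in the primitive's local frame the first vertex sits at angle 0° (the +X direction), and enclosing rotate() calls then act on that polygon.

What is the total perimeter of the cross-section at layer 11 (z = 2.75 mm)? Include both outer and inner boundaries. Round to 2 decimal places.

98.55 mm

At z = 2.75 mm: the cylinder: section is a regular 16-gon, circumradius r=10.5 (perimeter = 2·16·10.500·sin(180°/16) = 65.55 mm); the cube at (16, -1) (footprint 4.5×12) is included at this height (perimeter 33.00 mm); Merging all regions: the 2 present regions are separate (no shared area or edge), so areas and boundary lengths simply add and each stays a separate island — boundary = 98.55 mm. Overall, the cross-section has 2 separate islands. Total boundary length (outer) = 98.55 mm.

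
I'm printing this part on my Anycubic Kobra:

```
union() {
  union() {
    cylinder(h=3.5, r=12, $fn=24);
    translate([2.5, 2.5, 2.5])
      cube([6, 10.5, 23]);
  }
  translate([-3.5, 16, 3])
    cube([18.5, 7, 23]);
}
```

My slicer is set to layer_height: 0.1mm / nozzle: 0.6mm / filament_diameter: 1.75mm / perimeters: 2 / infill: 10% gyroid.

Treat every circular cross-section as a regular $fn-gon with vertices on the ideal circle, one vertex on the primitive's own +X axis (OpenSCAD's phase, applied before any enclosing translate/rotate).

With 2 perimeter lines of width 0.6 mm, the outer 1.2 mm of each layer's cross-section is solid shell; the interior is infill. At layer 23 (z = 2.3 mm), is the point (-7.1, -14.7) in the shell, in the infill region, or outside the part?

outside

At z = 2.3 mm: the r=12 cylinder gives a regular 24-gon of circumradius 12 (constant along its height); the cube at (2.5, 2.5) is absent (z outside [2.5, 25.5]); Combining (union): only the r=12 cylinder is present, so the union is just that shape — 1 connected region; the cube at (-3.5, 16) does not reach this height (z outside [3, 26]); Combining (union): only the result so far is present, so the union is just that shape — 1 connected region. Overall, the cross-section is a single solid region. The nearest boundary edge runs (-6.00, -10.39)→(-3.11, -11.59); distance from the point to it = 4.40 mm. The point is not inside any of the regions above, so it lies outside the cross-section (4.40 mm from the nearest boundary).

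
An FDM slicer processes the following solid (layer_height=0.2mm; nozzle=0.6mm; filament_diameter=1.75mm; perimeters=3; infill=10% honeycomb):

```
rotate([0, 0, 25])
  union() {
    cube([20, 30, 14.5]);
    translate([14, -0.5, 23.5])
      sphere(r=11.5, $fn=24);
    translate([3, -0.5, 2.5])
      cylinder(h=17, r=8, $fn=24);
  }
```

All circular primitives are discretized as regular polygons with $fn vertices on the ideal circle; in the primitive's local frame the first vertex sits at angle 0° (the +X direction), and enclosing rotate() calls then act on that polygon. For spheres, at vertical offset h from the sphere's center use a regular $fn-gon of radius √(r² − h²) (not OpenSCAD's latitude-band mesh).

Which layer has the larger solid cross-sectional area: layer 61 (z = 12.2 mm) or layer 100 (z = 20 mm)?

layer 61 (z = 12.2 mm)

Layer 61 (z = 12.2): the 20×30 cube contributes its full rectangle (area 600.00 mm²); the r=11.5 sphere at (14, -0.5) contributes a regular 24-gon of circumradius √(11.5²−11.3²) = 2.135 (area = (24/2)·2.135²·sin(360°/24) = 14.16 mm²); the r=8 cylinder at (3, -0.5) gives a regular 24-gon of circumradius 8 (constant along its height) (area = (24/2)·8.000²·sin(360°/24) = 198.77 mm²); Combining (union): the regions partially overlap — summed areas 812.94 mm² minus the doubly-counted overlap 72.47 mm² gives 740.46 mm² — area = 740.46 mm²; (rotated 25° about Z; rotation is an isometry so areas/perimeters/island counts are preserved). So its area = 740.46 mm². Layer 100 (z = 20): the cube is absent (z outside [0, 14.5]); the r=11.5 sphere at (14, -0.5) contributes a regular 24-gon of circumradius √(11.5²−3.5²) = 10.954 (area = (24/2)·10.954²·sin(360°/24) = 372.70 mm²); the cylinder at (3, -0.5) does not reach this height (z outside [2.5, 19.5]); Merging all regions: only the r=11.5 sphere at (14, -0.5) is present, so the union is just that shape — area = 372.70 mm²; (rotated 25° about Z; rotation is an isometry so areas/perimeters/island counts are preserved). So its area = 372.70 mm². Layer 61 is larger (740.46 vs 372.70 mm²).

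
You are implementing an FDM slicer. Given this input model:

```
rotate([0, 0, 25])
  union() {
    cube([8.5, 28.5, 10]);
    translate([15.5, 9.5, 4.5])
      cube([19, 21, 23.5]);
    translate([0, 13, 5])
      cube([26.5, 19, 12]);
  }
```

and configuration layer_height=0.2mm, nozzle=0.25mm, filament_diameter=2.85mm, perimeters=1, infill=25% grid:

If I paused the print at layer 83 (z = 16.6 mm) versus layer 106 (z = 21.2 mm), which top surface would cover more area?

layer 83 (z = 16.6 mm)

Layer 83 (z = 16.6): the cube does not reach this height (z outside [0, 10]); the cube at (15.5, 9.5) is present — its section is the full 19×21 rectangle (area 399.00 mm²); the cube at (0, 13) (footprint 26.5×19) is included at this height (area 503.50 mm²); Merging all regions: the regions partially overlap — summed areas 902.50 mm² minus the doubly-counted overlap 192.50 mm² gives 710.00 mm² — area = 710.00 mm²; (whole slice rotated 25° about Z — lengths, areas and connectivity unchanged). So its area = 710.00 mm². Layer 106 (z = 21.2): the cube is absent (z outside [0, 10]); the cube at (15.5, 9.5) is present — its section is the full 19×21 rectangle (area 399.00 mm²); the cube at (0, 13) is not intersected at this z (z outside [5, 17]); Taking the union: only the 19×21 cube at (15.5, 9.5) is present, so the union is just that shape — area = 399.00 mm²; (whole slice rotated 25° about Z — lengths, areas and connectivity unchanged). So its area = 399.00 mm². Layer 83 is larger (710.00 vs 399.00 mm²).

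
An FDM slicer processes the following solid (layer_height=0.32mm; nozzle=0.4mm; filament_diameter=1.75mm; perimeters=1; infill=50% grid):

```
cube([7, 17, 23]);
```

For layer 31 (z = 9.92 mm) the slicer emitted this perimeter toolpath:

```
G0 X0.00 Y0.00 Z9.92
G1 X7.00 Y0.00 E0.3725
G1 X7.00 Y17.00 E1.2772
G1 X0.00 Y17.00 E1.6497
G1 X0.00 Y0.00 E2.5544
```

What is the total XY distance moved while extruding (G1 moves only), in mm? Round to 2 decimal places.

Sum the Euclidean lengths of each G1 segment: total = 48.00 mm.

48.00 mm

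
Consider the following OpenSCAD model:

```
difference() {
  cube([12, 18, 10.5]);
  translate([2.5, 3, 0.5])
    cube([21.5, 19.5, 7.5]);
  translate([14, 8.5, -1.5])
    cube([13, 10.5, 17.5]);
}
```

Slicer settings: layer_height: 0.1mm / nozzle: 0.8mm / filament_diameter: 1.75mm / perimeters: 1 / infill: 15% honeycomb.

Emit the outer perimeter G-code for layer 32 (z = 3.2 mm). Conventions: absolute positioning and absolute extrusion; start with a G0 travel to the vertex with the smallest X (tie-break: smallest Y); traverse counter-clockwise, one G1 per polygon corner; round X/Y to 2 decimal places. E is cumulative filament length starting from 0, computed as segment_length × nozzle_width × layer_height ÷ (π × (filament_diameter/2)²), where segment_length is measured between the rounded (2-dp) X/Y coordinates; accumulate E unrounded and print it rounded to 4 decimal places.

G0 X0.00 Y0.00 Z3.20
G1 X12.00 Y0.00 E0.3991
G1 X12.00 Y3.00 E0.4989
G1 X2.50 Y3.00 E0.8149
G1 X2.50 Y18.00 E1.3138
G1 X0.00 Y18.00 E1.3969
G1 X0.00 Y0.00 E1.9956

At z = 3.2 mm: the 12×18 cube contributes its full rectangle; the cube at (2.5, 3) is present — its section is the full 21.5×19.5 rectangle; the cube at (14, 8.5) (footprint 13×10.5) is included at this height; Subtracting the remaining from the first: starting from the 12×18 cube, the 21.5×19.5 cube at (2.5, 3) partially overlaps it — only the 142.50 mm² overlap (of its 419.25 mm²) is removed, clipping the outline; the 13×10.5 cube at (14, 8.5) misses the remaining region (no effect) — 1 connected region. The outline is a single polygon with 6 vertices. Extrusion per mm of travel: 0.8 × 0.1 / (π × 0.875²) = 0.033260. Accumulating E over each segment gives final E = 1.9956.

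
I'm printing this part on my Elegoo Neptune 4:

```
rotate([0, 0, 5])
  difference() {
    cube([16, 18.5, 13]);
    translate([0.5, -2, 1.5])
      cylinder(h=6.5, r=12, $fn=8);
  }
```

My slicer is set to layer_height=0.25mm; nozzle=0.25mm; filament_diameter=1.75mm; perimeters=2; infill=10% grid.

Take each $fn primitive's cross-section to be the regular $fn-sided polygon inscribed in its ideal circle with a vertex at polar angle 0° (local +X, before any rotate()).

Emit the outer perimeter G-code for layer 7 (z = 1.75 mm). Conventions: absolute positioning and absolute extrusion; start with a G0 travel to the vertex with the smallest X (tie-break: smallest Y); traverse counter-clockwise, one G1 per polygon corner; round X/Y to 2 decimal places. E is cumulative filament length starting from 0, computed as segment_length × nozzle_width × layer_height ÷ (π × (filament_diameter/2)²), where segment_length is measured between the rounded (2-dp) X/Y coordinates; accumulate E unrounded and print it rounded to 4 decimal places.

At z = 1.75 mm: the cube (footprint 16×18.5) is included at this height; the r=12 cylinder at (0.5, -2) contributes a regular 8-gon of circumradius 12; Taking the first minus the rest: starting from the 16×18.5 cube, the r=12 cylinder at (0.5, -2) partially overlaps it — only the 83.60 mm² overlap (of its 407.29 mm²) is removed, clipping the outline — 1 connected region; (rotated 5° about Z; rotation is an isometry so areas/perimeters/island counts are preserved). The outline is a single polygon with 7 vertices. Extrusion per mm of travel: 0.25 × 0.25 / (π × 0.875²) = 0.025984. Accumulating E over each segment gives final E = 1.6701.

G0 X-1.61 Y18.43 Z1.75
G1 X-0.85 Y9.76 E0.2261
G1 X-0.37 Y10.01 E0.2402
G1 X8.39 Y7.24 E0.4789
G1 X11.63 Y1.02 E0.6612
G1 X15.94 Y1.39 E0.7736
G1 X14.33 Y19.82 E1.2543
G1 X-1.61 Y18.43 E1.6701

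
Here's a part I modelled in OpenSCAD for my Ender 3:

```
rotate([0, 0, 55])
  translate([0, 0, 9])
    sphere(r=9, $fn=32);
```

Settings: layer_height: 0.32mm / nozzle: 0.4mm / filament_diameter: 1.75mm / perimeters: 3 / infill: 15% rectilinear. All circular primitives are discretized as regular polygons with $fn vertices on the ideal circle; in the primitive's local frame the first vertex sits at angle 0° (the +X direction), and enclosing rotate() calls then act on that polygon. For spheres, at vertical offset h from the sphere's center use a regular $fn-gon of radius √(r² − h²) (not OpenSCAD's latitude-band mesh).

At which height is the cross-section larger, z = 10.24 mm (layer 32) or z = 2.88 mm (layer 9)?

Layer 32 (z = 10.24): the r=9 sphere slices to a regular 32-gon of circumradius 8.914 (√(r²−h²) with h=1.24 from center) (area = (32/2)·8.914²·sin(360°/32) = 248.04 mm²); (whole slice rotated 55° about Z — lengths, areas and connectivity unchanged). So its area = 248.04 mm². Layer 9 (z = 2.88): the r=9 sphere slices to a regular 32-gon of circumradius 6.599 (√(r²−h²) with h=6.12 from center) (area = (32/2)·6.599²·sin(360°/32) = 135.93 mm²); (whole slice rotated 55° about Z — lengths, areas and connectivity unchanged). So its area = 135.93 mm². Layer 32 is larger (248.04 vs 135.93 mm²).

layer 32 (z = 10.24 mm)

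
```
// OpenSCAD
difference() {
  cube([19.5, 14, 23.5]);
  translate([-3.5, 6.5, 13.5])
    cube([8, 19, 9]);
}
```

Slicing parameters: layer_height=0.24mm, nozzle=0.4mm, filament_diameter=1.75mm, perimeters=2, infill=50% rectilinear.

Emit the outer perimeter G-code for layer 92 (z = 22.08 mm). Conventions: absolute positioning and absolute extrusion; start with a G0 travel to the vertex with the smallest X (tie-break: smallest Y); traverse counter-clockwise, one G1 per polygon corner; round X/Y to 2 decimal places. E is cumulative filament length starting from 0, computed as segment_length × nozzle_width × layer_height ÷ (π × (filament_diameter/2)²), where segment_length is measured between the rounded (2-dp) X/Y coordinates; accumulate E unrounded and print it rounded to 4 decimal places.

At z = 22.08 mm: the cube is present — its section is the full 19.5×14 rectangle; the 8×19 cube at (-3.5, 6.5) contributes its full rectangle; After the difference (first − rest): starting from the 19.5×14 cube, the 8×19 cube at (-3.5, 6.5) partially overlaps it — only the 33.75 mm² overlap (of its 152.00 mm²) is removed, clipping the outline — 1 connected region. The outline is a single polygon with 6 vertices. Extrusion per mm of travel: 0.4 × 0.24 / (π × 0.875²) = 0.039912. Accumulating E over each segment gives final E = 2.6741.

G0 X0.00 Y0.00 Z22.08
G1 X19.50 Y0.00 E0.7783
G1 X19.50 Y14.00 E1.3371
G1 X4.50 Y14.00 E1.9357
G1 X4.50 Y6.50 E2.2351
G1 X0.00 Y6.50 E2.4147
G1 X0.00 Y0.00 E2.6741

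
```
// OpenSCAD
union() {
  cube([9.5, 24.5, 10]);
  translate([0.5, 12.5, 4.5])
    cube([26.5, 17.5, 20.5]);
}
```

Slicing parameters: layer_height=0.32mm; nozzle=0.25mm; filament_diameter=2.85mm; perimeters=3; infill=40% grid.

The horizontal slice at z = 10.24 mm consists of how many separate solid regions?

At z = 10.24 mm: the cube is not intersected at this z (z outside [0, 10]); the cube at (0.5, 12.5) is present — its section is the full 26.5×17.5 rectangle; Merging all regions: only the 26.5×17.5 cube at (0.5, 12.5) is present, so the union is just that shape — 1 connected region. The result has 1 disconnected region.

1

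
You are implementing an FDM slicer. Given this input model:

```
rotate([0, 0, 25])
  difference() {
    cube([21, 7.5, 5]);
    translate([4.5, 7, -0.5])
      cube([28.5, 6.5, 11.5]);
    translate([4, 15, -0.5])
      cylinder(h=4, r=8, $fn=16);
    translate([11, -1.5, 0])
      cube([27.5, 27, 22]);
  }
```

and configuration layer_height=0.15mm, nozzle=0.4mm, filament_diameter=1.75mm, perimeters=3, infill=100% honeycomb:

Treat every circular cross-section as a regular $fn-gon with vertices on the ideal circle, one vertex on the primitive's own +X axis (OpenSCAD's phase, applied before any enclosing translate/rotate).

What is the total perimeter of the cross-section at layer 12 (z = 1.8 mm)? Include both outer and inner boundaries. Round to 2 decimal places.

At z = 1.8 mm: the cube is present — its section is the full 21×7.5 rectangle (perimeter 57.00 mm); the cube at (4.5, 7) (footprint 28.5×6.5) is included at this height (perimeter 70.00 mm); the r=8 cylinder at (4, 15) contributes a regular 16-gon of circumradius 8 (perimeter = 2·16·8.000·sin(180°/16) = 49.94 mm); the 27.5×27 cube at (11, -1.5) contributes its full rectangle (perimeter 109.00 mm); After the difference (first − rest): starting from the 21×7.5 cube, the 28.5×6.5 cube at (4.5, 7) partially overlaps it — only the 8.25 mm² overlap (of its 185.25 mm²) is removed, clipping the outline; the r=8 cylinder at (4, 15) partially overlaps it — only the 0.85 mm² overlap (of its 195.93 mm²) is removed, clipping the outline; the 27.5×27 cube at (11, -1.5) partially overlaps it — only the 70.00 mm² overlap (of its 742.50 mm²) is removed, clipping the outline — boundary = 36.66 mm; (whole slice rotated 25° about Z — lengths, areas and connectivity unchanged). Overall, the cross-section is a single solid region. Total boundary length (outer) = 36.66 mm.

36.66 mm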